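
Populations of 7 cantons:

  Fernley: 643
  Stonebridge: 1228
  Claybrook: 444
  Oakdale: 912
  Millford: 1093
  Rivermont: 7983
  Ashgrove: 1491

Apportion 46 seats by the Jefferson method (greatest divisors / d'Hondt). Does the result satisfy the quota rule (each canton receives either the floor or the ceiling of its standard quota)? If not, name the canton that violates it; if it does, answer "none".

Standard quotas: Fernley 2.144, Stonebridge 4.095, Claybrook 1.481, Oakdale 3.041, Millford 3.645, Rivermont 26.622, Ashgrove 4.972.
Jefferson allocation: Fernley 2, Stonebridge 4, Claybrook 1, Oakdale 3, Millford 3, Rivermont 28, Ashgrove 5.
Rivermont has quota 26.622 (lower 26, upper 27) but receives 28 — outside the quota interval.

Rivermont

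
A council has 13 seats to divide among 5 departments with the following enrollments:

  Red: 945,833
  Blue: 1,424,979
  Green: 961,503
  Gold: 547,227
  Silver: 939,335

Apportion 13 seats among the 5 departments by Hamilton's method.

The standard divisor is 4818877/13 ≈ 370682.846.
Standard quotas: Red 2.5516, Blue 3.8442, Green 2.5939, Gold 1.4763, Silver 2.5341.
Lower quotas: Red 2, Blue 3, Green 2, Gold 1, Silver 2 (sum 10, leaving 3 seats).
Remainders in descending order: Blue 0.8442, Green 0.5939, Red 0.5516, Silver 0.5341, Gold 0.4763.
Largest remainders: Blue, Green, Red receive the extra seats.

Red: 3, Blue: 4, Green: 3, Gold: 1, Silver: 2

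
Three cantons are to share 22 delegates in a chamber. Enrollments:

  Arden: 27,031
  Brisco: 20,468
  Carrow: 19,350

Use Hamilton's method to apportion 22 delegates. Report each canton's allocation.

The standard divisor is 66849/22 ≈ 3038.591.
Standard quotas: Arden 8.8959, Brisco 6.7360, Carrow 6.3681.
Lower quotas: Arden 8, Brisco 6, Carrow 6 (sum 20, leaving 2 seats).
Remainders in descending order: Arden 0.8959, Brisco 0.7360, Carrow 0.3681.
The surplus seats go to Arden, Brisco.

Arden 9; Brisco 7; Carrow 6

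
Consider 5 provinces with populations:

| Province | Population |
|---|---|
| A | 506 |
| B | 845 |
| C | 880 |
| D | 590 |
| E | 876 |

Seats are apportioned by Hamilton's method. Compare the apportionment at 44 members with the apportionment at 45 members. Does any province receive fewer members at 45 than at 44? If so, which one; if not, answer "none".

At 44 seats: A 6, B 10, C 11, D 7, E 10.
At 45 seats: A 6, B 10, C 11, D 7, E 11.
No province's allocation decreased.

none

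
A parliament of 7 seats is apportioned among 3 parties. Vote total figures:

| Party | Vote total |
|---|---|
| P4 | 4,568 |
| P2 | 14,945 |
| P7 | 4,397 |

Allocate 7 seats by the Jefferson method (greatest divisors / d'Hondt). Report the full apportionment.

Standard divisor 23910/7 ≈ 3415.714; standard quotas: P4 1.337, P2 4.375, P7 1.287.
Rounding down gives 1, 4, 1 = 6 seats, so the divisor must be adjusted.
With modified divisor 2700: modified quotas P4 1.692, P2 5.535, P7 1.629.
Rounding down: P4 1, P2 5, P7 1 (total 7).

P4: 1, P2: 5, P7: 1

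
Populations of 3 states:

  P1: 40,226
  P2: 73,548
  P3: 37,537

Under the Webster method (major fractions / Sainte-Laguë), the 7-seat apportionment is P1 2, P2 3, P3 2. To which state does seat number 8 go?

P2

Priority for the next seat is population ÷ (current seats + 0.5).
Priorities: P1 16090.400, P2 21013.714, P3 15014.800.
Highest priority: P2.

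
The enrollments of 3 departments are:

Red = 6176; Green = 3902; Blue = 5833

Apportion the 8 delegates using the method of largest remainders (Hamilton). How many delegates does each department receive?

Red 3, Green 2, Blue 3

Standard divisor: 15911 ÷ 8 ≈ 1988.875.
Standard quotas: Red 3.1053, Green 1.9619, Blue 2.9328.
Lower quotas: Red 3, Green 1, Blue 2 (sum 6, leaving 2 seats).
Remainders in descending order: Green 0.9619, Blue 0.9328, Red 0.1053.
The surplus seats go to Green, Blue.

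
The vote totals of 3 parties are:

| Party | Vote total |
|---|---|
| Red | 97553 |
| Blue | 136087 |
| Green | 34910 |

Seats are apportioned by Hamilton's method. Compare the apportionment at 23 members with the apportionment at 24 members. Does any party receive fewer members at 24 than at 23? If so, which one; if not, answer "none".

none

At 23 seats: Red 8, Blue 12, Green 3.
At 24 seats: Red 9, Blue 12, Green 3.
No party's allocation decreased.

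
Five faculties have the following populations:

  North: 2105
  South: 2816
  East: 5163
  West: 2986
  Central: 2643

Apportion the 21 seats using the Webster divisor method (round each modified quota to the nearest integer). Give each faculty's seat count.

Standard divisor 15713/21 ≈ 748.238; standard quotas: North 2.813, South 3.764, East 6.900, West 3.991, Central 3.532.
Rounding to the nearest integer gives 3, 4, 7, 4, 4 = 22 seats, so the divisor must be adjusted.
With modified divisor 770: modified quotas North 2.734, South 3.657, East 6.705, West 3.878, Central 3.432.
Rounding to the nearest integer: North 3, South 4, East 7, West 4, Central 3 (total 21).

North=3, South=4, East=7, West=4, Central=3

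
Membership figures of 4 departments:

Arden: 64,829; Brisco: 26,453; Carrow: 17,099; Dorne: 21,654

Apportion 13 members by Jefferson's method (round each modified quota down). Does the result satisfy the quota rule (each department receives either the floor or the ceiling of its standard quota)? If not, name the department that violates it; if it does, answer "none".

Standard quotas: Arden 6.481, Brisco 2.645, Carrow 1.709, Dorne 2.165.
Jefferson allocation: Arden 7, Brisco 3, Carrow 1, Dorne 2.
Every allocation lies between the lower and upper quota.

none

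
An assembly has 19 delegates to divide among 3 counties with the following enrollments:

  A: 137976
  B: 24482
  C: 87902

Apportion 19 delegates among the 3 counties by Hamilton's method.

A 10, B 2, C 7

Standard divisor: 250360 ÷ 19 ≈ 13176.842.
Standard quotas: A 10.4711, B 1.8580, C 6.6709.
Lower quotas: A 10, B 1, C 6 (sum 17, leaving 2 seats).
Remainders in descending order: B 0.8580, C 0.6709, A 0.4711.
Largest remainders: B, C receive the extra seats.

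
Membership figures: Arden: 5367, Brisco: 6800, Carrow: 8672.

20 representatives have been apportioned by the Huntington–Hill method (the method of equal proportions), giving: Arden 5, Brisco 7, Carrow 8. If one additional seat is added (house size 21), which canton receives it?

Priority for the next seat is population ÷ (√(s·(s+1))).
Priorities: Arden 979.876, Brisco 908.688, Carrow 1022.005.
Highest priority: Carrow.

Carrow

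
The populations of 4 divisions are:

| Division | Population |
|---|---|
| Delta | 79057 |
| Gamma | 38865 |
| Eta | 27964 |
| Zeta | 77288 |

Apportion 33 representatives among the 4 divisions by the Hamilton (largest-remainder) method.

Standard divisor: 223174 ÷ 33 ≈ 6762.848.
Standard quotas: Delta 11.6899, Gamma 5.7468, Eta 4.1349, Zeta 11.4283.
Lower quotas: Delta 11, Gamma 5, Eta 4, Zeta 11 (sum 31, leaving 2 seats).
Remainders in descending order: Gamma 0.7468, Delta 0.6899, Zeta 0.4283, Eta 0.1349.
The surplus seats go to Gamma, Delta.

Delta=12, Gamma=6, Eta=4, Zeta=11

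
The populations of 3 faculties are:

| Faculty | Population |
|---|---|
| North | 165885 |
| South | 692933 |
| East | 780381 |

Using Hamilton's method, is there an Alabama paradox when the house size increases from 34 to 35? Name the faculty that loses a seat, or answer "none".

At 34 seats: North 4, South 14, East 16.
At 35 seats: North 3, South 15, East 17.
North drops from 4 to 3.

North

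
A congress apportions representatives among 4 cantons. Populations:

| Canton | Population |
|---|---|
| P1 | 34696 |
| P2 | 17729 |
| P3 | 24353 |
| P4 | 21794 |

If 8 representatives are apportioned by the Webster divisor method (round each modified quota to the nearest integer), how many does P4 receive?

Standard divisor 98572/8 ≈ 12321.5; standard quotas: P1 2.816, P2 1.439, P3 1.976, P4 1.769.
Rounding to the nearest integer gives P1 3, P2 1, P3 2, P4 2 — total 8, matching the house size, so no adjustment is needed.
P4 receives 2.

2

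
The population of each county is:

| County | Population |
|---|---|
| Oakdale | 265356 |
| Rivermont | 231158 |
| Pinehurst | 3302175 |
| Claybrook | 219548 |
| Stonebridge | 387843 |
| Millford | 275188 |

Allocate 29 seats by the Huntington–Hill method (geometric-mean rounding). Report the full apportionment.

Oakdale: 2; Rivermont: 2; Pinehurst: 20; Claybrook: 1; Stonebridge: 2; Millford: 2

With divisor 162292: modified quotas Oakdale 1.635, Rivermont 1.424, Pinehurst 20.347, Claybrook 1.353, Stonebridge 2.390, Millford 1.696.
Geometric-mean thresholds: Oakdale √(1·2)=1.414, Rivermont √(1·2)=1.414, Pinehurst √(20·21)=20.494, Claybrook √(1·2)=1.414, Stonebridge √(2·3)=2.449, Millford √(1·2)=1.414.
Each quota rounded against its threshold gives Oakdale 2, Rivermont 2, Pinehurst 20, Claybrook 1, Stonebridge 2, Millford 2 (total 29).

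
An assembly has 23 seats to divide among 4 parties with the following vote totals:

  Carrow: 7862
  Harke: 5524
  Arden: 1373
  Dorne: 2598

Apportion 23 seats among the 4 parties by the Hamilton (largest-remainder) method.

The standard divisor is 17357/23 ≈ 754.652.
Standard quotas: Carrow 10.4180, Harke 7.3199, Arden 1.8194, Dorne 3.4426.
Lower quotas: Carrow 10, Harke 7, Arden 1, Dorne 3 (sum 21, leaving 2 seats).
Remainders in descending order: Arden 0.8194, Dorne 0.4426, Carrow 0.4180, Harke 0.3199.
The surplus seats go to Arden, Dorne.

Carrow: 10; Harke: 7; Arden: 2; Dorne: 4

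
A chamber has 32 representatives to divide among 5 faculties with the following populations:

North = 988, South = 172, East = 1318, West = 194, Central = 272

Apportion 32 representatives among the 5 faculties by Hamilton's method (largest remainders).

The standard divisor is 2944/32 = 92.
Standard quotas: North 10.739, South 1.870, East 14.326, West 2.109, Central 2.957.
Lower quotas: North 10, South 1, East 14, West 2, Central 2 (sum 29, leaving 3 seats).
Remainders in descending order: Central 0.957, South 0.870, North 0.739, East 0.326, West 0.109.
The surplus seats go to Central, South, North.

North: 11, South: 2, East: 14, West: 2, Central: 3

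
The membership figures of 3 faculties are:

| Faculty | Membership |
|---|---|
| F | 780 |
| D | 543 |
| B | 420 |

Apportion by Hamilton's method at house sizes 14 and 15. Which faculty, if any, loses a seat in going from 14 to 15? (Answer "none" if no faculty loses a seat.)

B

At 14 seats: F 6, D 4, B 4.
At 15 seats: F 7, D 5, B 3.
B drops from 4 to 3.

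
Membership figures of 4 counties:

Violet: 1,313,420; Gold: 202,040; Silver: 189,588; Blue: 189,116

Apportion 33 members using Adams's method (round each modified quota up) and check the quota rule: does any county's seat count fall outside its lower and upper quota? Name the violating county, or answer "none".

Standard quotas: Violet 22.882, Gold 3.520, Silver 3.303, Blue 3.295.
Adams allocation: Violet 21, Gold 4, Silver 4, Blue 4.
Violet has quota 22.882 (lower 22, upper 23) but receives 21 — outside the quota interval.

Violet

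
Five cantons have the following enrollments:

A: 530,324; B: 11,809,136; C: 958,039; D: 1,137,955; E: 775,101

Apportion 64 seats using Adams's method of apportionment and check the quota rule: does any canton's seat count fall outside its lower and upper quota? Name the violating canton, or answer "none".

B

Standard quotas: A 2.231, B 49.688, C 4.031, D 4.788, E 3.261.
Adams allocation: A 3, B 48, C 4, D 5, E 4.
B has quota 49.688 (lower 49, upper 50) but receives 48 — outside the quota interval.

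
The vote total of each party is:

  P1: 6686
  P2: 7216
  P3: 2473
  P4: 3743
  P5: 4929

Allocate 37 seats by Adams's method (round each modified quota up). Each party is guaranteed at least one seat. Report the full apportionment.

Standard divisor 25047/37 ≈ 676.946; standard quotas: P1 9.877, P2 10.660, P3 3.653, P4 5.529, P5 7.281.
Rounding up gives 10, 11, 4, 6, 8 = 39 seats, so the divisor must be adjusted.
With modified divisor 730: modified quotas P1 9.159, P2 9.885, P3 3.388, P4 5.127, P5 6.752.
Rounding up: P1 10, P2 10, P3 4, P4 6, P5 7 (total 37).

P1 10, P2 10, P3 4, P4 6, P5 7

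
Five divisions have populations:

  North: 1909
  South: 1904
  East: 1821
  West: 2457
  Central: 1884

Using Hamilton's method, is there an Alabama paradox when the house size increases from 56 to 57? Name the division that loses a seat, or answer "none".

At 56 seats: North 11, South 11, East 10, West 14, Central 10.
At 57 seats: North 11, South 11, East 10, West 14, Central 11.
No division's allocation decreased.

none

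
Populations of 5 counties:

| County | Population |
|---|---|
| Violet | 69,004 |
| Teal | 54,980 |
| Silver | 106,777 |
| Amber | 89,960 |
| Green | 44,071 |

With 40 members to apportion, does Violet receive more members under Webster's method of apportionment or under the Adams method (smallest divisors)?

Webster: Violet 7, Teal 6, Silver 12, Amber 10, Green 5.
Adams: Violet 8, Teal 6, Silver 11, Amber 10, Green 5.
Violet gets 7 under Webster and 8 under Adams.

Adams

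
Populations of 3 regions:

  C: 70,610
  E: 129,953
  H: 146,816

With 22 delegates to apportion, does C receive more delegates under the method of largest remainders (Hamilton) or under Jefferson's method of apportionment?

Hamilton: C 5, E 8, H 9.
Jefferson: C 4, E 8, H 10.
C gets 5 under Hamilton and 4 under Jefferson.

Hamilton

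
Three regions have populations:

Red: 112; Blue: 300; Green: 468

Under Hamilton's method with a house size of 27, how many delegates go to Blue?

Standard divisor: 880 ÷ 27 ≈ 32.593.
Standard quotas: Red 3.436, Blue 9.205, Green 14.359.
Lower quotas: Red 3, Blue 9, Green 14 (sum 26, leaving 1 seat).
Remainders in descending order: Red 0.436, Green 0.359, Blue 0.205.
Largest remainder: Red receives the extra seat.
Blue receives 9.

9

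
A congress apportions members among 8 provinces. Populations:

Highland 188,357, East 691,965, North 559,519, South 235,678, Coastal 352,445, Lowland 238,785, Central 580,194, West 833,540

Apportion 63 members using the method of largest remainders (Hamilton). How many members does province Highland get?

3

Standard divisor: 3680483 ÷ 63 ≈ 58420.365.
Standard quotas: Highland 3.2242, East 11.8446, North 9.5775, South 4.0342, Coastal 6.0329, Lowland 4.0874, Central 9.9314, West 14.2680.
Lower quotas: Highland 3, East 11, North 9, South 4, Coastal 6, Lowland 4, Central 9, West 14 (sum 60, leaving 3 seats).
Remainders in descending order: Central 0.9314, East 0.8446, North 0.5775, West 0.2680, Highland 0.2242, Lowland 0.0874, South 0.0342, Coastal 0.0329.
The surplus seats go to Central, East, North.
Highland receives 3.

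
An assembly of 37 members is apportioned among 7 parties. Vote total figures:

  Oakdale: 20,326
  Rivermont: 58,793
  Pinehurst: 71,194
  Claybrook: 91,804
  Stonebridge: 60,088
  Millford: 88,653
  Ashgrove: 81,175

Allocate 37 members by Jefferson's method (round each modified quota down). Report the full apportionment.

Oakdale: 1; Rivermont: 5; Pinehurst: 6; Claybrook: 7; Stonebridge: 5; Millford: 7; Ashgrove: 6

Standard divisor 472033/37 ≈ 12757.649; standard quotas: Oakdale 1.593, Rivermont 4.608, Pinehurst 5.580, Claybrook 7.196, Stonebridge 4.710, Millford 6.949, Ashgrove 6.363.
Rounding down gives 1, 4, 5, 7, 4, 6, 6 = 33 seats, so the divisor must be adjusted.
With modified divisor 11700: modified quotas Oakdale 1.737, Rivermont 5.025, Pinehurst 6.085, Claybrook 7.846, Stonebridge 5.136, Millford 7.577, Ashgrove 6.938.
Rounding down: Oakdale 1, Rivermont 5, Pinehurst 6, Claybrook 7, Stonebridge 5, Millford 7, Ashgrove 6 (total 37).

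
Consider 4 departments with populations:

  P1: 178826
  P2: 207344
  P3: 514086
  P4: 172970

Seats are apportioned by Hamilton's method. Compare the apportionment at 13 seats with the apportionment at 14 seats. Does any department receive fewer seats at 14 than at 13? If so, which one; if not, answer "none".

At 13 seats: P1 2, P2 3, P3 6, P4 2.
At 14 seats: P1 2, P2 3, P3 7, P4 2.
No department's allocation decreased.

none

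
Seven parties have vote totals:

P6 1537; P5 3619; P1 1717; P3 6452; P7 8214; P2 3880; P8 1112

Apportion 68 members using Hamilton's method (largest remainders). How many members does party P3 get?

Standard divisor: 26531 ÷ 68 ≈ 390.162.
Standard quotas: P6 3.9394, P5 9.2756, P1 4.4007, P3 16.5367, P7 21.0528, P2 9.9446, P8 2.8501.
Lower quotas: P6 3, P5 9, P1 4, P3 16, P7 21, P2 9, P8 2 (sum 64, leaving 4 seats).
Remainders in descending order: P2 0.9446, P6 0.9394, P8 0.8501, P3 0.5367, P1 0.4007, P5 0.2756, P7 0.0528.
The surplus seats go to P2, P6, P8, P3.
P3 receives 17.

17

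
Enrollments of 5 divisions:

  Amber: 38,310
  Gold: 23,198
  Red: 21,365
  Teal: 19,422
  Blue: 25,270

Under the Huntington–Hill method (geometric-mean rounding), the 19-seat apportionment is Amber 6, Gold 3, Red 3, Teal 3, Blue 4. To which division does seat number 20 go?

Priority for the next seat is population ÷ (√(s·(s+1))).
Priorities: Amber 5911.361, Gold 6696.686, Red 6167.544, Teal 5606.648, Blue 5650.544.
Highest priority: Gold.

Gold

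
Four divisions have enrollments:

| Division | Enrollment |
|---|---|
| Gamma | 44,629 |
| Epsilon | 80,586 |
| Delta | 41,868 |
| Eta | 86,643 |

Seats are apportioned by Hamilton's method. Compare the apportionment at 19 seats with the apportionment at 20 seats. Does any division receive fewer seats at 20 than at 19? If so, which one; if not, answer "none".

none

At 19 seats: Gamma 3, Epsilon 6, Delta 3, Eta 7.
At 20 seats: Gamma 4, Epsilon 6, Delta 3, Eta 7.
No division's allocation decreased.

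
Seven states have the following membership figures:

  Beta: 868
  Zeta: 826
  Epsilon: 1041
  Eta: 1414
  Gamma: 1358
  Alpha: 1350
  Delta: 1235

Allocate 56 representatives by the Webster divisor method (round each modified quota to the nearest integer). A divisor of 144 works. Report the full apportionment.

Beta: 6, Zeta: 6, Epsilon: 7, Eta: 10, Gamma: 9, Alpha: 9, Delta: 9

With modified divisor 144: modified quotas Beta 6.028, Zeta 5.736, Epsilon 7.229, Eta 9.819, Gamma 9.431, Alpha 9.375, Delta 8.576.
Rounding to the nearest integer: Beta 6, Zeta 6, Epsilon 7, Eta 10, Gamma 9, Alpha 9, Delta 9 (total 56).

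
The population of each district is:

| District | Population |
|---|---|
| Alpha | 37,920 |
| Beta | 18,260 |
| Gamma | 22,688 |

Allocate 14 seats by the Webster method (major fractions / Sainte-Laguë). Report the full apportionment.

Alpha 7; Beta 3; Gamma 4

Standard divisor 78868/14 ≈ 5633.429; standard quotas: Alpha 6.731, Beta 3.241, Gamma 4.027.
Rounding to the nearest integer gives Alpha 7, Beta 3, Gamma 4 — total 14, matching the house size, so no adjustment is needed.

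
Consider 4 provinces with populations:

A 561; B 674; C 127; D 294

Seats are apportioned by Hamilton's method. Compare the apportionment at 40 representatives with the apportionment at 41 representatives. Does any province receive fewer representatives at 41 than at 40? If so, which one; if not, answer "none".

At 40 seats: A 14, B 16, C 3, D 7.
At 41 seats: A 14, B 17, C 3, D 7.
No province's allocation decreased.

none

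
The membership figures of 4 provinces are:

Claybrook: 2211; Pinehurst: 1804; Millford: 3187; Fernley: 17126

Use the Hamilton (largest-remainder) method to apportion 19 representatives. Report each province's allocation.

Claybrook: 2, Pinehurst: 1, Millford: 3, Fernley: 13

Total 24328; standard divisor 24328/19 ≈ 1280.421.
Standard quotas: Claybrook 1.7268, Pinehurst 1.4089, Millford 2.4890, Fernley 13.3753.
Lower quotas: Claybrook 1, Pinehurst 1, Millford 2, Fernley 13 (sum 17, leaving 2 seats).
Remainders in descending order: Claybrook 0.7268, Millford 0.4890, Pinehurst 0.4089, Fernley 0.3753.
The surplus seats go to Claybrook, Millford.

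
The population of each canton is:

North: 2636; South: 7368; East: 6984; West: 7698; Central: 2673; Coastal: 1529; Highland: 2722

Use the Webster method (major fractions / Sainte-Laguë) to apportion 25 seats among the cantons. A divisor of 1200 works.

North: 2, South: 6, East: 6, West: 6, Central: 2, Coastal: 1, Highland: 2

With modified divisor 1200: modified quotas North 2.197, South 6.140, East 5.820, West 6.415, Central 2.228, Coastal 1.274, Highland 2.268.
Rounding to the nearest integer: North 2, South 6, East 6, West 6, Central 2, Coastal 1, Highland 2 (total 25).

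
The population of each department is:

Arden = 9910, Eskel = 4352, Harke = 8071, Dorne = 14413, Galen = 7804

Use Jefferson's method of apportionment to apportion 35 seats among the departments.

Standard divisor 44550/35 ≈ 1272.857; standard quotas: Arden 7.786, Eskel 3.419, Harke 6.341, Dorne 11.323, Galen 6.131.
Rounding down gives 7, 3, 6, 11, 6 = 33 seats, so the divisor must be adjusted.
With modified divisor 1180: modified quotas Arden 8.398, Eskel 3.688, Harke 6.840, Dorne 12.214, Galen 6.614.
Rounding down: Arden 8, Eskel 3, Harke 6, Dorne 12, Galen 6 (total 35).

Arden 8; Eskel 3; Harke 6; Dorne 12; Galen 6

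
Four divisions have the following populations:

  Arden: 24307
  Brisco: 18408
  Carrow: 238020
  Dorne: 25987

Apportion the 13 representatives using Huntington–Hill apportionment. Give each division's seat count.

Arden=1, Brisco=1, Carrow=10, Dorne=1

With divisor 23892: modified quotas Arden 1.017, Brisco 0.770, Carrow 9.962, Dorne 1.088.
Geometric-mean thresholds: Arden √(1·2)=1.414, Brisco (min 1), Carrow √(9·10)=9.487, Dorne √(1·2)=1.414.
Each quota rounded against its threshold gives Arden 1, Brisco 1, Carrow 10, Dorne 1 (total 13).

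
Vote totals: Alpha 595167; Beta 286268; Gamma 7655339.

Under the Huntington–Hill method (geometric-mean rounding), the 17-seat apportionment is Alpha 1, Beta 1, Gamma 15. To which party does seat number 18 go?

Priority for the next seat is population ÷ (√(s·(s+1))).
Priorities: Alpha 420846.622, Beta 202422.044, Gamma 494150.008.
Highest priority: Gamma.

Gamma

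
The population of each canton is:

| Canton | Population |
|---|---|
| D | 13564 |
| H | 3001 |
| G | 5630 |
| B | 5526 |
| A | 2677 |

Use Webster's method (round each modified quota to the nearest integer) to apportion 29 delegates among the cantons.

D=13, H=3, G=5, B=5, A=3

Standard divisor 30398/29 ≈ 1048.207; standard quotas: D 12.940, H 2.863, G 5.371, B 5.272, A 2.554.
Rounding to the nearest integer gives D 13, H 3, G 5, B 5, A 3 — total 29, matching the house size, so no adjustment is needed.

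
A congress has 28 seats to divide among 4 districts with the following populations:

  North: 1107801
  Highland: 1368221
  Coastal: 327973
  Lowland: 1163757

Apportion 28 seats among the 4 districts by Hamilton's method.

North 8; Highland 10; Coastal 2; Lowland 8

The standard divisor is 3967752/28 ≈ 141705.429.
Standard quotas: North 7.8176, Highland 9.6554, Coastal 2.3145, Lowland 8.2125.
Lower quotas: North 7, Highland 9, Coastal 2, Lowland 8 (sum 26, leaving 2 seats).
Remainders in descending order: North 0.8176, Highland 0.6554, Coastal 0.3145, Lowland 0.2125.
Largest remainders: North, Highland receive the extra seats.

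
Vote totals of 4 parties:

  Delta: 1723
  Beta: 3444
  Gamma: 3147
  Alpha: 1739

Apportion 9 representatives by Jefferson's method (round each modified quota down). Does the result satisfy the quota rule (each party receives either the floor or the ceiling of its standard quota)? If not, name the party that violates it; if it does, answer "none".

none

Standard quotas: Delta 1.543, Beta 3.083, Gamma 2.817, Alpha 1.557.
Jefferson allocation: Delta 1, Beta 3, Gamma 3, Alpha 2.
Every allocation lies between the lower and upper quota.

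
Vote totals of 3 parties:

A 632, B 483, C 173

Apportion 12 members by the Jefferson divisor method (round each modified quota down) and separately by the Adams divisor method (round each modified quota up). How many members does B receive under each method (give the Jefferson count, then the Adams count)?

Jefferson: A 6, B 5, C 1.
Adams: A 6, B 4, C 2.
B gets 5 under Jefferson and 4 under Adams.

5 and 4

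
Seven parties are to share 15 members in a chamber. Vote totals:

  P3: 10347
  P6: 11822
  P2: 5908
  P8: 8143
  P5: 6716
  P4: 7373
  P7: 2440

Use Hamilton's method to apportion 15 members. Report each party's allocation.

Standard divisor: 52749 ÷ 15 ≈ 3516.6.
Standard quotas: P3 2.9423, P6 3.3618, P2 1.6800, P8 2.3156, P5 1.9098, P4 2.0966, P7 0.6939.
Lower quotas: P3 2, P6 3, P2 1, P8 2, P5 1, P4 2, P7 0 (sum 11, leaving 4 seats).
Remainders in descending order: P3 0.9423, P5 0.9098, P7 0.6939, P2 0.6800, P6 0.3618, P8 0.3156, P4 0.0966.
The surplus seats go to P3, P5, P7, P2.

P3: 3, P6: 3, P2: 2, P8: 2, P5: 2, P4: 2, P7: 1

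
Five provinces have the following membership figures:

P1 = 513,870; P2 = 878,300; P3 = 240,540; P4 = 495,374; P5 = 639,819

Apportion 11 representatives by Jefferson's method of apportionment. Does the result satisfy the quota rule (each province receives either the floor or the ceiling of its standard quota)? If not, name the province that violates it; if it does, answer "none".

Standard quotas: P1 2.042, P2 3.490, P3 0.956, P4 1.969, P5 2.543.
Jefferson allocation: P1 2, P2 4, P3 1, P4 2, P5 2.
Every allocation lies between the lower and upper quota.

none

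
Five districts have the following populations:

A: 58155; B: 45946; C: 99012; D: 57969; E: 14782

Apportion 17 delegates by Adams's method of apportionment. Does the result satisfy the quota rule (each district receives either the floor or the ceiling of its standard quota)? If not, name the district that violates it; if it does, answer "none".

none

Standard quotas: A 3.584, B 2.831, C 6.102, D 3.572, E 0.911.
Adams allocation: A 4, B 3, C 6, D 3, E 1.
Every allocation lies between the lower and upper quota.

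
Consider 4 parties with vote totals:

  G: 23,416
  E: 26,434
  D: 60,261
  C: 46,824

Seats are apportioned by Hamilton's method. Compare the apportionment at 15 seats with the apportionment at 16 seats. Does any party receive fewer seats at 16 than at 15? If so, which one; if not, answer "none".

none

At 15 seats: G 2, E 3, D 6, C 4.
At 16 seats: G 2, E 3, D 6, C 5.
No party's allocation decreased.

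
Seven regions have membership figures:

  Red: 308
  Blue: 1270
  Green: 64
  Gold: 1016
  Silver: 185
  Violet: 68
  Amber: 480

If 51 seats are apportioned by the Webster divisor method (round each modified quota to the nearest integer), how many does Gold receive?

15

Standard divisor 3391/51 ≈ 66.49; standard quotas: Red 4.632, Blue 19.101, Green 0.963, Gold 15.280, Silver 2.782, Violet 1.023, Amber 7.219.
Rounding to the nearest integer gives Red 5, Blue 19, Green 1, Gold 15, Silver 3, Violet 1, Amber 7 — total 51, matching the house size, so no adjustment is needed.
Gold receives 15.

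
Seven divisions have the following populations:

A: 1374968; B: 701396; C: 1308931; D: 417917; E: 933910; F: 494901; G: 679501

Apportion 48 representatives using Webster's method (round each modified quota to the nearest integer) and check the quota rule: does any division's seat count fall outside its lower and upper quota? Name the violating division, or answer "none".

Standard quotas: A 11.164, B 5.695, C 10.628, D 3.393, E 7.583, F 4.018, G 5.517.
Webster allocation: A 11, B 6, C 11, D 3, E 8, F 4, G 5.
Every allocation lies between the lower and upper quota.

none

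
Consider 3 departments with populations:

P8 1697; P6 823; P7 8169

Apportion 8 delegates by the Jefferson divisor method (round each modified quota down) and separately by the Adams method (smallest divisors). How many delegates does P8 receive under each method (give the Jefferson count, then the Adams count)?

1 and 2

Jefferson: P8 1, P6 0, P7 7.
Adams: P8 2, P6 1, P7 5.
P8 gets 1 under Jefferson and 2 under Adams.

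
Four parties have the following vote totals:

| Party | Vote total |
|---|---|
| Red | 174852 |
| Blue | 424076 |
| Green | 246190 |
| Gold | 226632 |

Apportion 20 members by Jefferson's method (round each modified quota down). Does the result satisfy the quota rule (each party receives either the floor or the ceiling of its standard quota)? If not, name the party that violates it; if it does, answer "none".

none

Standard quotas: Red 3.263, Blue 7.914, Green 4.594, Gold 4.229.
Jefferson allocation: Red 3, Blue 8, Green 5, Gold 4.
Every allocation lies between the lower and upper quota.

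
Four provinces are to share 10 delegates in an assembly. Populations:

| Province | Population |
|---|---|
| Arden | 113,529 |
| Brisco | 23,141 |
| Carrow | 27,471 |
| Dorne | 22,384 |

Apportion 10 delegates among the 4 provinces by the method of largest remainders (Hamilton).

Total 186525; standard divisor 186525/10 ≈ 18652.5.
Standard quotas: Arden 6.0865, Brisco 1.2406, Carrow 1.4728, Dorne 1.2001.
Lower quotas: Arden 6, Brisco 1, Carrow 1, Dorne 1 (sum 9, leaving 1 seat).
Remainders in descending order: Carrow 0.4728, Brisco 0.2406, Dorne 0.2001, Arden 0.0865.
Largest remainder: Carrow receives the extra seat.

Arden=6, Brisco=1, Carrow=2, Dorne=1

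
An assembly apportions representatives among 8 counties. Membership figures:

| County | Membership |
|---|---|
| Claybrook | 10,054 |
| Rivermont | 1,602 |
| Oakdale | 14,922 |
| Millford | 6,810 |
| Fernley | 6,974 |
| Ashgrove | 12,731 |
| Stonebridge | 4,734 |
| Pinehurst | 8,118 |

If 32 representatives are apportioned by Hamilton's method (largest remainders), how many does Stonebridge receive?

The standard divisor is 65945/32 ≈ 2060.781.
Standard quotas: Claybrook 4.8787, Rivermont 0.7774, Oakdale 7.2409, Millford 3.3046, Fernley 3.3842, Ashgrove 6.1778, Stonebridge 2.2972, Pinehurst 3.9393.
Lower quotas: Claybrook 4, Rivermont 0, Oakdale 7, Millford 3, Fernley 3, Ashgrove 6, Stonebridge 2, Pinehurst 3 (sum 28, leaving 4 seats).
Remainders in descending order: Pinehurst 0.9393, Claybrook 0.8787, Rivermont 0.7774, Fernley 0.3842, Millford 0.3046, Stonebridge 0.2972, Oakdale 0.2409, Ashgrove 0.1778.
Largest remainders: Pinehurst, Claybrook, Rivermont, Fernley receive the extra seats.
Stonebridge receives 2.

2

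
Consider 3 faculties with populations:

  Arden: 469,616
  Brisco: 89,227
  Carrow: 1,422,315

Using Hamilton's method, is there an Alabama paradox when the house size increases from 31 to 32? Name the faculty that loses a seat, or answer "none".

Brisco

At 31 seats: Arden 7, Brisco 2, Carrow 22.
At 32 seats: Arden 8, Brisco 1, Carrow 23.
Brisco drops from 2 to 1.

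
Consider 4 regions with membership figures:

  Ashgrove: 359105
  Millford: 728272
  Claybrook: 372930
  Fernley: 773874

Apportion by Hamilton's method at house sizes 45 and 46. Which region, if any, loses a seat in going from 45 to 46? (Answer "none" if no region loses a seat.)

At 45 seats: Ashgrove 7, Millford 15, Claybrook 7, Fernley 16.
At 46 seats: Ashgrove 7, Millford 15, Claybrook 8, Fernley 16.
No region's allocation decreased.

none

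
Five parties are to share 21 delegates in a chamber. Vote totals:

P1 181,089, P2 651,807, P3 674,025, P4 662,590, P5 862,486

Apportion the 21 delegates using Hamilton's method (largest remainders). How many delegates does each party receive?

The standard divisor is 3031997/21 ≈ 144380.81.
Standard quotas: P1 1.2542, P2 4.5145, P3 4.6684, P4 4.5892, P5 5.9737.
Lower quotas: P1 1, P2 4, P3 4, P4 4, P5 5 (sum 18, leaving 3 seats).
Remainders in descending order: P5 0.9737, P3 0.6684, P4 0.5892, P2 0.5145, P1 0.2542.
Largest remainders: P5, P3, P4 receive the extra seats.

P1 1, P2 4, P3 5, P4 5, P5 6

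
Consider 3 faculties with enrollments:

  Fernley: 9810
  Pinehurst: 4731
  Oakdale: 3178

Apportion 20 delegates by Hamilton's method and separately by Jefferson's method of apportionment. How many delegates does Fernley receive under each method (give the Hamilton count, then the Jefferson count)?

11 and 12

Hamilton: Fernley 11, Pinehurst 5, Oakdale 4.
Jefferson: Fernley 12, Pinehurst 5, Oakdale 3.
Fernley gets 11 under Hamilton and 12 under Jefferson.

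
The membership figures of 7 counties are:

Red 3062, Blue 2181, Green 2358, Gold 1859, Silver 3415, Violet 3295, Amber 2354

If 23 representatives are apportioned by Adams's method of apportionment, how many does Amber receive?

Standard divisor 18524/23 ≈ 805.391; standard quotas: Red 3.802, Blue 2.708, Green 2.928, Gold 2.308, Silver 4.240, Violet 4.091, Amber 2.923.
Rounding up gives 4, 3, 3, 3, 5, 5, 3 = 26 seats, so the divisor must be adjusted.
With modified divisor 1000: modified quotas Red 3.062, Blue 2.181, Green 2.358, Gold 1.859, Silver 3.415, Violet 3.295, Amber 2.354.
Rounding up: Red 4, Blue 3, Green 3, Gold 2, Silver 4, Violet 4, Amber 3 (total 23).
Amber receives 3.

3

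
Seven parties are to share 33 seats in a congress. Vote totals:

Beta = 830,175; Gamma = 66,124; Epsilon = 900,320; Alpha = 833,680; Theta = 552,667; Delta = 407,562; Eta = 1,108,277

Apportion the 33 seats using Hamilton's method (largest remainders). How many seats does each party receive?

Beta 6, Gamma 0, Epsilon 6, Alpha 6, Theta 4, Delta 3, Eta 8

The standard divisor is 4698805/33 ≈ 142388.03.
Standard quotas: Beta 5.8304, Gamma 0.4644, Epsilon 6.3230, Alpha 5.8550, Theta 3.8814, Delta 2.8623, Eta 7.7835.
Lower quotas: Beta 5, Gamma 0, Epsilon 6, Alpha 5, Theta 3, Delta 2, Eta 7 (sum 28, leaving 5 seats).
Remainders in descending order: Theta 0.8814, Delta 0.8623, Alpha 0.8550, Beta 0.8304, Eta 0.7835, Gamma 0.4644, Epsilon 0.3230.
The surplus seats go to Theta, Delta, Alpha, Beta, Eta.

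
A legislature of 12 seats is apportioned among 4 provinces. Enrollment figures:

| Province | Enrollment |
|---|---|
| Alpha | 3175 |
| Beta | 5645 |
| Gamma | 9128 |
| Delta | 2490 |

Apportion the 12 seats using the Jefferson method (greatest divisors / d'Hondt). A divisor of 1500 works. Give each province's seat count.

With modified divisor 1500: modified quotas Alpha 2.117, Beta 3.763, Gamma 6.085, Delta 1.660.
Rounding down: Alpha 2, Beta 3, Gamma 6, Delta 1 (total 12).

Alpha 2, Beta 3, Gamma 6, Delta 1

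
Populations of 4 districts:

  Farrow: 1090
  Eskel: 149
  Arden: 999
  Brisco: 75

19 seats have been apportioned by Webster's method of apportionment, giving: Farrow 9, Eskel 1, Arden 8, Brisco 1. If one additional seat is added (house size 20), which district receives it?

Arden

Priority for the next seat is population ÷ (current seats + 0.5).
Priorities: Farrow 114.737, Eskel 99.333, Arden 117.529, Brisco 50.000.
Highest priority: Arden.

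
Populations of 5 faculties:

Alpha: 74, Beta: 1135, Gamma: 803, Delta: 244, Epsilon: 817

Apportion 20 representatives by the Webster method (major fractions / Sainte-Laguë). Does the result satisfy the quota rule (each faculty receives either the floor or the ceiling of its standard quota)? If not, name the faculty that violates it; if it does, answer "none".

none

Standard quotas: Alpha 0.482, Beta 7.387, Gamma 5.226, Delta 1.588, Epsilon 5.317.
Webster allocation: Alpha 0, Beta 8, Gamma 5, Delta 2, Epsilon 5.
Every allocation lies between the lower and upper quota.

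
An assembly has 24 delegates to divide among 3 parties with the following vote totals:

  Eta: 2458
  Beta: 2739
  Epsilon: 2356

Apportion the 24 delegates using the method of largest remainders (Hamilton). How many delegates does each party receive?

Standard divisor: 7553 ÷ 24 ≈ 314.708.
Standard quotas: Eta 7.810, Beta 8.703, Epsilon 7.486.
Lower quotas: Eta 7, Beta 8, Epsilon 7 (sum 22, leaving 2 seats).
Remainders in descending order: Eta 0.810, Beta 0.703, Epsilon 0.486.
Largest remainders: Eta, Beta receive the extra seats.

Eta 8; Beta 9; Epsilon 7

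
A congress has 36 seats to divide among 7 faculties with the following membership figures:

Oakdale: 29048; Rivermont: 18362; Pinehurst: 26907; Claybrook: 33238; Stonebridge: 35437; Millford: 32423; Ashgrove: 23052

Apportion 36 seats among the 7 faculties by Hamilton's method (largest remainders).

Oakdale 5, Rivermont 3, Pinehurst 5, Claybrook 6, Stonebridge 7, Millford 6, Ashgrove 4

The standard divisor is 198467/36 ≈ 5512.972.
Standard quotas: Oakdale 5.2690, Rivermont 3.3307, Pinehurst 4.8807, Claybrook 6.0291, Stonebridge 6.4279, Millford 5.8812, Ashgrove 4.1814.
Lower quotas: Oakdale 5, Rivermont 3, Pinehurst 4, Claybrook 6, Stonebridge 6, Millford 5, Ashgrove 4 (sum 33, leaving 3 seats).
Remainders in descending order: Millford 0.8812, Pinehurst 0.8807, Stonebridge 0.4279, Rivermont 0.3307, Oakdale 0.2690, Ashgrove 0.1814, Claybrook 0.0291.
The surplus seats go to Millford, Pinehurst, Stonebridge.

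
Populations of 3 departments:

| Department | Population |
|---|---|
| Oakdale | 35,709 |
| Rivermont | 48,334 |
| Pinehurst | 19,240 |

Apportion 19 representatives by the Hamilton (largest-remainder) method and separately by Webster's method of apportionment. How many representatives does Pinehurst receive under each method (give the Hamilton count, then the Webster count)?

3 and 4

Hamilton: Oakdale 7, Rivermont 9, Pinehurst 3.
Webster: Oakdale 6, Rivermont 9, Pinehurst 4.
Pinehurst gets 3 under Hamilton and 4 under Webster.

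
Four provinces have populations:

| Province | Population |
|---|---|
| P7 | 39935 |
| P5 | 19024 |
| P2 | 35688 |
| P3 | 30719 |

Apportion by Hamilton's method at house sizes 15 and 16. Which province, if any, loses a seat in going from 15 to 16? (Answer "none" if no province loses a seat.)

none

At 15 seats: P7 5, P5 2, P2 4, P3 4.
At 16 seats: P7 5, P5 2, P2 5, P3 4.
No province's allocation decreased.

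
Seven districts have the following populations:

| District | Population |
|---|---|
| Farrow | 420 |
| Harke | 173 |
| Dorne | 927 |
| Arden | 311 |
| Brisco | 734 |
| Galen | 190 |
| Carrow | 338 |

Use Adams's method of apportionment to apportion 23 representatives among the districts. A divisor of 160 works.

Farrow 3; Harke 2; Dorne 6; Arden 2; Brisco 5; Galen 2; Carrow 3

With modified divisor 160: modified quotas Farrow 2.625, Harke 1.081, Dorne 5.794, Arden 1.944, Brisco 4.588, Galen 1.188, Carrow 2.112.
Rounding up: Farrow 3, Harke 2, Dorne 6, Arden 2, Brisco 5, Galen 2, Carrow 3 (total 23).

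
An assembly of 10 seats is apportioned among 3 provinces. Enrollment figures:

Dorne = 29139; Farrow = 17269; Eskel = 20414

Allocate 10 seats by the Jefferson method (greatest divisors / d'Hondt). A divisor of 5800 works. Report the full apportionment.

Dorne=5, Farrow=2, Eskel=3

With modified divisor 5800: modified quotas Dorne 5.024, Farrow 2.977, Eskel 3.520.
Rounding down: Dorne 5, Farrow 2, Eskel 3 (total 10).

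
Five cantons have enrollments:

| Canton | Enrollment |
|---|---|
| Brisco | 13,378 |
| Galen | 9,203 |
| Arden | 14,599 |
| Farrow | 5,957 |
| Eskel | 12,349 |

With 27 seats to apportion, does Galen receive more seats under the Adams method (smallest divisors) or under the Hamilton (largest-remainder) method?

Adams

Adams: Brisco 6, Galen 5, Arden 7, Farrow 3, Eskel 6.
Hamilton: Brisco 7, Galen 4, Arden 7, Farrow 3, Eskel 6.
Galen gets 5 under Adams and 4 under Hamilton.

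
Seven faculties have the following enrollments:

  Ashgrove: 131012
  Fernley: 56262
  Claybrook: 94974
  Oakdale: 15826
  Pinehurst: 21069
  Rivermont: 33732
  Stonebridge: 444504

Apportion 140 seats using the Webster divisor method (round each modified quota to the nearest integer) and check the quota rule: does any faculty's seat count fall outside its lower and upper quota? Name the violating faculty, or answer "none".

Standard quotas: Ashgrove 23.002, Fernley 9.878, Claybrook 16.675, Oakdale 2.779, Pinehurst 3.699, Rivermont 5.923, Stonebridge 78.044.
Webster allocation: Ashgrove 23, Fernley 10, Claybrook 17, Oakdale 3, Pinehurst 4, Rivermont 6, Stonebridge 77.
Stonebridge has quota 78.044 (lower 78, upper 79) but receives 77 — outside the quota interval.

Stonebridge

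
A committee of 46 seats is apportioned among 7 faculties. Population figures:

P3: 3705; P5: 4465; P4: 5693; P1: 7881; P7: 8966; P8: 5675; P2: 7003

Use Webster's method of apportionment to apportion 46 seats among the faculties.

Standard divisor 43388/46 ≈ 943.217; standard quotas: P3 3.928, P5 4.734, P4 6.036, P1 8.355, P7 9.506, P8 6.017, P2 7.425.
Rounding to the nearest integer gives P3 4, P5 5, P4 6, P1 8, P7 10, P8 6, P2 7 — total 46, matching the house size, so no adjustment is needed.

P3=4, P5=5, P4=6, P1=8, P7=10, P8=6, P2=7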